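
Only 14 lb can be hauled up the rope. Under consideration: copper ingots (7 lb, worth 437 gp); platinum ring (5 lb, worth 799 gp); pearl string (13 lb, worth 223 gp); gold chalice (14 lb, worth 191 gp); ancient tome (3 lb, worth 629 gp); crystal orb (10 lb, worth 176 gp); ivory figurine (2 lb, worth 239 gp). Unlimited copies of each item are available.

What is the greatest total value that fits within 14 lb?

Ranking by ratio (value/lb): ancient tome 209.67, platinum ring 159.80, ivory figurine 119.50, copper ingots 62.43.
4×ancient tome + ivory figurine uses 14 of the 14 lb and totals 2755.
Nothing else within 14 lb beats 2755.

2755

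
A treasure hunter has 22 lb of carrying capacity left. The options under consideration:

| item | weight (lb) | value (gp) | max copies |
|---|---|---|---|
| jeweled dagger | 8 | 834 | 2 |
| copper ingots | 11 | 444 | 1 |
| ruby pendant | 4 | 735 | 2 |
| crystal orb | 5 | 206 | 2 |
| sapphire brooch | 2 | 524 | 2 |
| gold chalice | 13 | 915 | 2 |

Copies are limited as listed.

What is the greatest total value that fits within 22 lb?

Ranking by ratio (value/lb): sapphire brooch 262.00, ruby pendant 183.75, jeweled dagger 104.25.
The ratio ordering already packs tightly: jeweled dagger + 2×ruby pendant + 2×sapphire brooch, 20 lb, 3352.
Nothing else within 22 lb beats 3352.

3352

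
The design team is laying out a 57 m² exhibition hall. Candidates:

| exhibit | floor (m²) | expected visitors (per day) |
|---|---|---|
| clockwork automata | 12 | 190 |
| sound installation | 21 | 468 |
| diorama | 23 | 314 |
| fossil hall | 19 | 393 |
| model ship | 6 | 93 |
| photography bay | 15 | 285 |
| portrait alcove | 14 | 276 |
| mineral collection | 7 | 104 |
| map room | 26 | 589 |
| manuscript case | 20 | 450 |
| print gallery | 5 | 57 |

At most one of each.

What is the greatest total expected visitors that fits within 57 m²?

By expected visitors per m²: map room 22.65, manuscript case 22.50, sound installation 22.29 lead.
Taking the top-ratio exhibits first gives model ship + map room + manuscript case + print gallery for 1189 (57 m²).
But sound installation + photography bay + manuscript case fits in 56 m² and reaches 1203.

1203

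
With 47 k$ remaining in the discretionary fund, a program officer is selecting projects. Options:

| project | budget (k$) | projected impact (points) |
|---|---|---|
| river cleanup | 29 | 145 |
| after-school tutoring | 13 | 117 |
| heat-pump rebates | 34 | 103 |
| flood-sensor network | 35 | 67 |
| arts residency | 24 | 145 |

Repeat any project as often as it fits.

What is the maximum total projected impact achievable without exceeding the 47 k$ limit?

By projected impact per k$: after-school tutoring 9.00, arts residency 6.04, river cleanup 5.00, heat-pump rebates 3.03 lead.
Best packing: 3×after-school tutoring — 39 k$, 351 total.
That's the maximum — no swap from here does better than 351.

351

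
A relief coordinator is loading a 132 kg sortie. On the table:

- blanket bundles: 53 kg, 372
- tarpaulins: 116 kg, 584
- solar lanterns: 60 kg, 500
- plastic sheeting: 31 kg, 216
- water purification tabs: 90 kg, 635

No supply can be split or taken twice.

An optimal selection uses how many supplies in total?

2

Optimal total is 872.
One optimal bundle: blanket bundles + solar lanterns (113 kg).
All optima have 2 supplies.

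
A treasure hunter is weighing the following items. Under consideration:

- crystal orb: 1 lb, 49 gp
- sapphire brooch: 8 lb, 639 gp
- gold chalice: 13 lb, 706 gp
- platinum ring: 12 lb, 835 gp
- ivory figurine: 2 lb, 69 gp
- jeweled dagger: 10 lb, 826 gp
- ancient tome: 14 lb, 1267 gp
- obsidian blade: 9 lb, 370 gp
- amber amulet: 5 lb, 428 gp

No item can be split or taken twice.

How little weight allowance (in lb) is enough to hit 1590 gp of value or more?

19

Minimise lb subject to total value ≥ 1590.
ancient tome + amber amulet: 1695 value at 19 lb.
Any bundle with less than 19 lb falls short of 1590.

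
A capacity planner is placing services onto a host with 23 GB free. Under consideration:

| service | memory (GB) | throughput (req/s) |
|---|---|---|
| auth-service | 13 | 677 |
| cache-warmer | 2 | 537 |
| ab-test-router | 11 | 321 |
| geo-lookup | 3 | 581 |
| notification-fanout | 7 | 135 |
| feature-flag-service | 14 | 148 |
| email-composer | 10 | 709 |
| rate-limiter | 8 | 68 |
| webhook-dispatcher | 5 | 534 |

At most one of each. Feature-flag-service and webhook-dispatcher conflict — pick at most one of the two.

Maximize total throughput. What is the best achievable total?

2361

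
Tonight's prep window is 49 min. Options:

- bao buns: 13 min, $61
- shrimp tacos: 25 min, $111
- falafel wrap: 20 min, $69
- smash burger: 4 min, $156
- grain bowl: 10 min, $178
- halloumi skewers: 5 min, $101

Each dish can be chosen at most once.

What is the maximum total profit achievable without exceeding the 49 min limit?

Greedy by ratio would take bao buns + smash burger + grain bowl + halloumi skewers: 32 min used, total 496.
Dropping bao buns frees 13 min; slotting in shrimp tacos (25 min) lifts the total to 546 at 44 min.
Nothing else within 49 min beats 546.

546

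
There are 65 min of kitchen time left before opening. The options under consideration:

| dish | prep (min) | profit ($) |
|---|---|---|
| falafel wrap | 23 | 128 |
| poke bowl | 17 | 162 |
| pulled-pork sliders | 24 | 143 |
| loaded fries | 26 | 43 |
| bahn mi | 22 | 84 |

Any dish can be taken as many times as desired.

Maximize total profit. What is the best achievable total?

The ratio ordering already packs tightly: 3×poke bowl, 51 min, 486.
That's the maximum — no swap from here does better than 486.

486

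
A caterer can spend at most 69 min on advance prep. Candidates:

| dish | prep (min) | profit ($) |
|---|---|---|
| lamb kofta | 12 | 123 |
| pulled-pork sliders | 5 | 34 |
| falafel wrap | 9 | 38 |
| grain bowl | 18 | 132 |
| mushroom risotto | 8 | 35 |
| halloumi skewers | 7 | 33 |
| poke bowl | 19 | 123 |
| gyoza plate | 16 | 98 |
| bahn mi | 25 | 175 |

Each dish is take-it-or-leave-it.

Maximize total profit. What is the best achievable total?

502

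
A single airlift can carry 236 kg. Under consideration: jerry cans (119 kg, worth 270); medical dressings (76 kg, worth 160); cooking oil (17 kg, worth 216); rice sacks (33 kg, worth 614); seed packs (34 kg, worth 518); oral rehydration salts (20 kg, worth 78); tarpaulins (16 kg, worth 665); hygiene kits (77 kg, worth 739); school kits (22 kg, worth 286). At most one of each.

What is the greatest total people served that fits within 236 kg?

Density check — tarpaulins 41.56, rice sacks 18.61, seed packs 15.24 are the best per kg.
The ratio ordering already packs tightly: cooking oil + rice sacks + seed packs + oral rehydration salts + tarpaulins + hygiene kits + school kits, 219 kg, 3116.

3116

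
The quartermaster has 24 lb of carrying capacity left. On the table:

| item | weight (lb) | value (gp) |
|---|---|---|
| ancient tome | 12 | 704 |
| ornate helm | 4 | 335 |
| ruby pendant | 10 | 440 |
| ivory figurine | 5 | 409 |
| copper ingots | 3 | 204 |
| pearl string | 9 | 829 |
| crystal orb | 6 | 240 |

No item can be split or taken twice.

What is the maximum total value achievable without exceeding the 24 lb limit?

Greedy by ratio would take ornate helm + ivory figurine + copper ingots + pearl string: 21 lb used, total 1777.
Replace copper ingots with crystal orb: the trade gains 36 net, giving 1813 at 24 lb.
The closest alternative, ornate helm + ivory figurine + copper ingots + pearl string, reaches only 1777.

1813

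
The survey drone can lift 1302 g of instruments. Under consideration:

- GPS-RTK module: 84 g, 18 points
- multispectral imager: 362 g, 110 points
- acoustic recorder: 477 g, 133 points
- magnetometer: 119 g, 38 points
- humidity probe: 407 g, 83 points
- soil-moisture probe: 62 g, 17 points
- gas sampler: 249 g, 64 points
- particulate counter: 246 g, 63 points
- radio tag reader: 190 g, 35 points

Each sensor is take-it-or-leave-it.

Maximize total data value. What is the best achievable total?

363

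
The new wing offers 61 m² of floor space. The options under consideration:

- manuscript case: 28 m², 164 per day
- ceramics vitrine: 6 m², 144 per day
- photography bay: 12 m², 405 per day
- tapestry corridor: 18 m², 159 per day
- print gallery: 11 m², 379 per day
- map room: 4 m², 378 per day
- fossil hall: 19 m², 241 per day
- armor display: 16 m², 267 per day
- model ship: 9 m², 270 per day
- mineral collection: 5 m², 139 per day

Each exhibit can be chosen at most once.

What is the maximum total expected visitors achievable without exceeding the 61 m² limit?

1843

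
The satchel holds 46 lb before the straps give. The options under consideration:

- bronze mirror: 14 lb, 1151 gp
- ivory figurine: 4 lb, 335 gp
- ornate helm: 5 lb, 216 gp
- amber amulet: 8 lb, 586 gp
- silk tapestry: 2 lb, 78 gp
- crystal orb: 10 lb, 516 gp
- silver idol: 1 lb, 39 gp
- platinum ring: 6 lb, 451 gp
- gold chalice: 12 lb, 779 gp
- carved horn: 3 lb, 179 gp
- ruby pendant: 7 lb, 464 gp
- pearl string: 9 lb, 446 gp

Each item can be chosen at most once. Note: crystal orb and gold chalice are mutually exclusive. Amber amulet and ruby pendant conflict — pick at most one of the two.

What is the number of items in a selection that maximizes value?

6

Best achievable value is 3380.
For example bronze mirror + ivory figurine + amber amulet + silk tapestry + platinum ring + gold chalice achieves it, using 46 lb.
All optima have 6 items.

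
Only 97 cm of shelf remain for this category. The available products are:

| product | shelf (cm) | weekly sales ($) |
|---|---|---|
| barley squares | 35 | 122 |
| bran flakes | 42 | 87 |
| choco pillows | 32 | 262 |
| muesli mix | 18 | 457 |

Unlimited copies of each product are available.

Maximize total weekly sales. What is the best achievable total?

Taking 5×muesli mix: 90 cm used, 2285 in weekly sales.

2285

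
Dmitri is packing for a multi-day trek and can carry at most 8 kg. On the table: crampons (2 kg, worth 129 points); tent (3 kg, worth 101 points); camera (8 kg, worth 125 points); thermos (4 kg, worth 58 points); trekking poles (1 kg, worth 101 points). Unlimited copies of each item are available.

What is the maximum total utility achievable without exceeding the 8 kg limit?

808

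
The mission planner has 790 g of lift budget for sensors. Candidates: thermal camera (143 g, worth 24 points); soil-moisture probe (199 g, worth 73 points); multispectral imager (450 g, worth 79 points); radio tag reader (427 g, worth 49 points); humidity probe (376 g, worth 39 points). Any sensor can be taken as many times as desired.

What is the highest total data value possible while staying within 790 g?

The ratio ordering already packs tightly: thermal camera + 3×soil-moisture probe, 740 g, 243.
Every other selection either busts 790 g or fails to beat 243.

243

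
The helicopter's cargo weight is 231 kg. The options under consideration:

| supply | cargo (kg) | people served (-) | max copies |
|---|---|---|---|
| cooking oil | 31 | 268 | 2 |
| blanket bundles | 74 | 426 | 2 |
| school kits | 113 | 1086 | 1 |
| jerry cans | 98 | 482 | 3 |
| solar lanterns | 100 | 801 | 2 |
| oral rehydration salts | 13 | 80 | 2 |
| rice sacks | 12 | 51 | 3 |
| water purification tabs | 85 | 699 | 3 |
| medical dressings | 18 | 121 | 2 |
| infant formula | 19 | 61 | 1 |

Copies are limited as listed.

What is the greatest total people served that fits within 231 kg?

2053

Ranking by ratio (people served/kg): school kits 9.61, cooking oil 8.65, water purification tabs 8.22.
A density-first pass picks 2×cooking oil + school kits + oral rehydration salts + 2×medical dressings — 1944 at 224 kg.
Dropping cooking oil and oral rehydration salts and 2×medical dressings frees 80 kg; slotting in water purification tabs (85 kg) lifts the total to 2053 at 229 kg.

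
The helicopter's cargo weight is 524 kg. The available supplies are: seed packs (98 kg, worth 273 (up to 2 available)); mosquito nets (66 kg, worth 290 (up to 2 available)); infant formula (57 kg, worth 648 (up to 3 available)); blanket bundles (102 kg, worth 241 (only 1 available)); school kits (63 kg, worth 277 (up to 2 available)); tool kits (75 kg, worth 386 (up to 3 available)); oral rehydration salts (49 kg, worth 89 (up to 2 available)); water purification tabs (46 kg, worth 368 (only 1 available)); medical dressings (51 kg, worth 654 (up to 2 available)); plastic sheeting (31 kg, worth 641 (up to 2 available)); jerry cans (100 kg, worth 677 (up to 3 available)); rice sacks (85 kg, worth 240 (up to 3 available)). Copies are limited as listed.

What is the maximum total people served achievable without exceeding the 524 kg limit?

Taking the top-ratio supplies first gives 3×infant formula + water purification tabs + 2×medical dressings + 2×plastic sheeting + jerry cans for 5579 (481 kg).
The 57 kg tied up in infant formula is better spent on jerry cans — total rises to 5608 (524 kg).

5608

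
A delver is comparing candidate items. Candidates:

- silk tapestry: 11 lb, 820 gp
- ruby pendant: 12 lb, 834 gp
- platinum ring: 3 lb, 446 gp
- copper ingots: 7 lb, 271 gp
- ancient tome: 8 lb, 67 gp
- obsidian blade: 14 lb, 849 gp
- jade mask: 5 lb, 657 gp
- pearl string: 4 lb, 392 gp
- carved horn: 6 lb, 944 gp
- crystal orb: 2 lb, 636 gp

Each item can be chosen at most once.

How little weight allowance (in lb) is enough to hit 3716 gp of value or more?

31

Look for the lowest-weight combination reaching 3716.
silk tapestry + platinum ring + jade mask + pearl string + carved horn + crystal orb reaches 3895 using 31 lb.
Any bundle with less than 31 lb falls short of 3716.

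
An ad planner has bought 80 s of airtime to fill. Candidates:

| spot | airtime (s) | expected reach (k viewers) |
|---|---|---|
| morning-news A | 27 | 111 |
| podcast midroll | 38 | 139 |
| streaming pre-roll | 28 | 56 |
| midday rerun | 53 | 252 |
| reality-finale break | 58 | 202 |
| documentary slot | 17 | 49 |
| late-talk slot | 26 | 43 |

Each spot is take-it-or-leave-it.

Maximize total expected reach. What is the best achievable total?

363

The ratio ordering already packs tightly: morning-news A + midday rerun, 80 s, 363.
An exhaustive check of the 128 subsets confirms 363.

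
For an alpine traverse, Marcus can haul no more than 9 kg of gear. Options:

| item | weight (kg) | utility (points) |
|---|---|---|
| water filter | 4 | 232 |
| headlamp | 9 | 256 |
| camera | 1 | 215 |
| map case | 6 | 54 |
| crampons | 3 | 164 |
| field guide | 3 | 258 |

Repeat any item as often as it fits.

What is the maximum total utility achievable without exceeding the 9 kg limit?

By utility per kg: camera 215.00, field guide 86.00, water filter 58.00 lead.
Best packing: 9×camera — 9 kg, 1935 total.
That's the maximum — no swap from here does better than 1935.

1935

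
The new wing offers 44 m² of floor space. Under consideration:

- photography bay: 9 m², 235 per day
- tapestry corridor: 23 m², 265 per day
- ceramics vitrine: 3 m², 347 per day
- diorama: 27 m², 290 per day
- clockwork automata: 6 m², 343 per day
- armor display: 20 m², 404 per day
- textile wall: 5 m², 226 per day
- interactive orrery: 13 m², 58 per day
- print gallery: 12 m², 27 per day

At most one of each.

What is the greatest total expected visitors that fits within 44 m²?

1555

Taking photography bay + ceramics vitrine + clockwork automata + armor display + textile wall: 43 m² used, 1555 in expected visitors.
An exhaustive check of the 512 subsets confirms 1555.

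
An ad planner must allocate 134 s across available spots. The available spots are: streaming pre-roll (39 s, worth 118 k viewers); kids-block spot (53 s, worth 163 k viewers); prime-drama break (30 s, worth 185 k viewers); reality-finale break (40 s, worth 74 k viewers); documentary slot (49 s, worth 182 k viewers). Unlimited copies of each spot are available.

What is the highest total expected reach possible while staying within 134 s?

740

Taking 4×prime-drama break: 120 s used, 740 in expected reach.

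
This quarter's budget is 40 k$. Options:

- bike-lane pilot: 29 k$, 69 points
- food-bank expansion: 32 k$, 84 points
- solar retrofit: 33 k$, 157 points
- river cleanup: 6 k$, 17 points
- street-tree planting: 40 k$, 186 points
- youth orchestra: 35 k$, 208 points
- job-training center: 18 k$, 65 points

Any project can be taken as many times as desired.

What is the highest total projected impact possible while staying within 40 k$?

208

Taking youth orchestra: 35 k$ used, 208 in projected impact.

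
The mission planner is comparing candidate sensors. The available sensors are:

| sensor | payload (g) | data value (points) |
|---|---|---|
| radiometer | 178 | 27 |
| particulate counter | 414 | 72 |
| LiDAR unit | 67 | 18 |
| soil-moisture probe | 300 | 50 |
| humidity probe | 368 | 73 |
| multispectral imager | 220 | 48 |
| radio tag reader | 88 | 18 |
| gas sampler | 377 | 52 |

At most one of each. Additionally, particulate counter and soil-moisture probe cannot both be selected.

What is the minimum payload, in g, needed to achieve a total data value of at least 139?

Minimise g subject to total data value ≥ 139.
LiDAR unit + humidity probe + multispectral imager reaches 139 using 655 g.
Below 655 g the best achievable stays under 139.

655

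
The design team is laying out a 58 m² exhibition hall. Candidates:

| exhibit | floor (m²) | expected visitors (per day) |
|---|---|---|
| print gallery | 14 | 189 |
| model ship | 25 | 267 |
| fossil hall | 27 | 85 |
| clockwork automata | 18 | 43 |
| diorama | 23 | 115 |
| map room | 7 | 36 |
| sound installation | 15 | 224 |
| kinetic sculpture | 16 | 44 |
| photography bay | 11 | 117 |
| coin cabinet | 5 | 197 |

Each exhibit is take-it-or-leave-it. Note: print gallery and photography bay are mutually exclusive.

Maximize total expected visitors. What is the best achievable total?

805

Model ship + sound installation + photography bay + coin cabinet uses 56 of the 58 m² and totals 805.
No other feasible combination exceeds 805.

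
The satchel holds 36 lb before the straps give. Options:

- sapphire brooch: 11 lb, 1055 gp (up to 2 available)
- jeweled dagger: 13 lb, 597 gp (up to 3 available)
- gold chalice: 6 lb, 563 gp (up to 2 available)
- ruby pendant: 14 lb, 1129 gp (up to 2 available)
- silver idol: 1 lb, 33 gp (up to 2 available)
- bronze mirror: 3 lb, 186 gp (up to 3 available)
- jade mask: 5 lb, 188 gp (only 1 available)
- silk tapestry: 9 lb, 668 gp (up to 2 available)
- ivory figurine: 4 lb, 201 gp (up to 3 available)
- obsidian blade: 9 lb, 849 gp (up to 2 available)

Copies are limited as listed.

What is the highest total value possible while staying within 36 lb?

Taking the top-ratio items first gives 2×sapphire brooch + 2×silver idol + bronze mirror + obsidian blade for 3211 (36 lb).
Reworking the packing: sapphire brooch + gold chalice + silver idol + 2×obsidian blade uses 36 lb and improves the total to 3349.
Nothing else within 36 lb beats 3349.

3349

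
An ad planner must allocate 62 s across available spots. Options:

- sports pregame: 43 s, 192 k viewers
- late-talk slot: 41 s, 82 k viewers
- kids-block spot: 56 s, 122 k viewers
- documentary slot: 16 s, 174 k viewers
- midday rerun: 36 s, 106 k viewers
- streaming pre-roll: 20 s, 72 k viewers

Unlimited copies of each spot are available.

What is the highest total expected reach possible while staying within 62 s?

522

Density check — documentary slot 10.88, sports pregame 4.47, streaming pre-roll 3.60, midday rerun 2.94 are the best per s.
Best packing: 3×documentary slot — 48 s, 522 total.
The spare 14 s is too small for any remaining spot, and no exchange beats 522.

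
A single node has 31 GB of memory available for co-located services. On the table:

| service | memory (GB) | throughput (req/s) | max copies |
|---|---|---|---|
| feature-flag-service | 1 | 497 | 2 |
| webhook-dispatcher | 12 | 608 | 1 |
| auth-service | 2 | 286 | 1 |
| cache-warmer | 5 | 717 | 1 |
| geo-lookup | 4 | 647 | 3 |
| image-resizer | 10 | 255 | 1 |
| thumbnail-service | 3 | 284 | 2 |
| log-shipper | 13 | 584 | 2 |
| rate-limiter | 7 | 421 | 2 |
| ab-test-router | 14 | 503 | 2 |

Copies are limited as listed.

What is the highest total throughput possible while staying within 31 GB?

4643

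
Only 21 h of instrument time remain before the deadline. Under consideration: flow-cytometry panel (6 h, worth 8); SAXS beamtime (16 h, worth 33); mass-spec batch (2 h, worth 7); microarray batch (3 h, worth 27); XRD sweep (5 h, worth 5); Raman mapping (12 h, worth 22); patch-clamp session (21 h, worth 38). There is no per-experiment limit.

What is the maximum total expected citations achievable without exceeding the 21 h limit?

189

Ranking by ratio (expected citations/h): microarray batch 9.00, mass-spec batch 3.50, SAXS beamtime 2.06, Raman mapping 1.83.
The ratio ordering already packs tightly: 7×microarray batch, 21 h, 189.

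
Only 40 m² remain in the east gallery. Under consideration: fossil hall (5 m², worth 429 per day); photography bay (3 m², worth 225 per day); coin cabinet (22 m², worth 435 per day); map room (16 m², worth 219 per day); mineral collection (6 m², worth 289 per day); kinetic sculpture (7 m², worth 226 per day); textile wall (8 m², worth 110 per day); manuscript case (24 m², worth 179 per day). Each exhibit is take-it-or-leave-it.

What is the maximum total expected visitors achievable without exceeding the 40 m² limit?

Density check — fossil hall 85.80, photography bay 75.00, mineral collection 48.17 are the best per m².
Greedy by ratio would take fossil hall + photography bay + mineral collection + kinetic sculpture + textile wall: 29 m² used, total 1279.
Replace textile wall with map room: the trade gains 109 net, giving 1388 at 37 m².
Next best is fossil hall + coin cabinet + mineral collection + kinetic sculpture at 1379 (40 m²) — short by 9.

1388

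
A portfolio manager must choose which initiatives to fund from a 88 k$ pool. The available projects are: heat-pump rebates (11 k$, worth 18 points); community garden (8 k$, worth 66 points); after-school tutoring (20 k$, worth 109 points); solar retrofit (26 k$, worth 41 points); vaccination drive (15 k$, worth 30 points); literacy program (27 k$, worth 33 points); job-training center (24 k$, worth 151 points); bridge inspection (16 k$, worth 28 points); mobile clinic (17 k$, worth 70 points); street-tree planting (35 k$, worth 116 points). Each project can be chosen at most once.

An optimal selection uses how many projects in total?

4

The maximum projected impact within 88 k$ is 442.
community garden + after-school tutoring + job-training center + street-tree planting hits 442 at 87 k$.
All optima have 4 projects.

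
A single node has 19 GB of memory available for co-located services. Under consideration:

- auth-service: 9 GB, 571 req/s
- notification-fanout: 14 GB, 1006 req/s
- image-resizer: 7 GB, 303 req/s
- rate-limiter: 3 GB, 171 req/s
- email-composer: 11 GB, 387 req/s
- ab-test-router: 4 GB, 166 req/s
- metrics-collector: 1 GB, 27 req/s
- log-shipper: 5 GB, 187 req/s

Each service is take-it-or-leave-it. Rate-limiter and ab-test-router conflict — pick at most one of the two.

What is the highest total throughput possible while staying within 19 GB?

1204

Density check — notification-fanout 71.86, auth-service 63.44, rate-limiter 57.00 are the best per GB.
Best packing: notification-fanout + rate-limiter + metrics-collector — 18 GB, 1204 total.
The spare 1 GB is too small for any remaining service, and no feasible exchange beats 1204.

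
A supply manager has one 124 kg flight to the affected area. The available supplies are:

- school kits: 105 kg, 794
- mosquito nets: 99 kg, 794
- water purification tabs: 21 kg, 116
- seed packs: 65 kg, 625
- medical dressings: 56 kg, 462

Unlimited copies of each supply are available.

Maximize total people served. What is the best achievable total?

Ranking by ratio (people served/kg): seed packs 9.62, medical dressings 8.25, mosquito nets 8.02.
The ratio ordering already packs tightly: seed packs + medical dressings, 121 kg, 1087.

1087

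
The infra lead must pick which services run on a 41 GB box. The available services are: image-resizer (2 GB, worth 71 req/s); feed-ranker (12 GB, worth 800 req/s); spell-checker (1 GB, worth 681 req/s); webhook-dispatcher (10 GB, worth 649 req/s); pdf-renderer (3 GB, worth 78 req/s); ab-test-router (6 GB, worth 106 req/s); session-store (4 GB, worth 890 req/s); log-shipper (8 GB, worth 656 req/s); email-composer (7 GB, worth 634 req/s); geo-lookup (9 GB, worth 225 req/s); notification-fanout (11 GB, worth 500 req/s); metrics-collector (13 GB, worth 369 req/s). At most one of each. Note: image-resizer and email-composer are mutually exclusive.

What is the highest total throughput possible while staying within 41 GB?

4010

Ranking by ratio (throughput/GB): spell-checker 681.00, session-store 222.50, email-composer 90.57.
Best packing: spell-checker + webhook-dispatcher + session-store + log-shipper + email-composer + notification-fanout — 41 GB, 4010 total.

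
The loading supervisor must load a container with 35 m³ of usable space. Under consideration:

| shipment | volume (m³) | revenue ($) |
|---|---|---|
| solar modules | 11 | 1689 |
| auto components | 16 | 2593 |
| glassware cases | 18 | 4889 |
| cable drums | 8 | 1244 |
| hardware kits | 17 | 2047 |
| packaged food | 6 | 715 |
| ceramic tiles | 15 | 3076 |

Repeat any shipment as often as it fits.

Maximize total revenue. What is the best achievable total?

The ratio ordering already packs tightly: glassware cases + ceramic tiles, 33 m³, 7965.
The spare 2 m³ is too small for any remaining shipment, and no exchange beats 7965.

7965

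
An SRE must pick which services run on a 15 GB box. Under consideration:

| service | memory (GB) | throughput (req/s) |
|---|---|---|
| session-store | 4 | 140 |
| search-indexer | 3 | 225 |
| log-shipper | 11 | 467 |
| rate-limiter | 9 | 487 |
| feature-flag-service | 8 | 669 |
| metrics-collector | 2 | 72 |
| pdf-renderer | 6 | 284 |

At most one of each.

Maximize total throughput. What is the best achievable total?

By throughput per GB: feature-flag-service 83.62, search-indexer 75.00, rate-limiter 54.11 lead.
Taking the top-ratio services first gives search-indexer + feature-flag-service + metrics-collector for 966 (13 GB).
Replace metrics-collector with session-store: the trade gains 68 net, giving 1034 at 15 GB.

1034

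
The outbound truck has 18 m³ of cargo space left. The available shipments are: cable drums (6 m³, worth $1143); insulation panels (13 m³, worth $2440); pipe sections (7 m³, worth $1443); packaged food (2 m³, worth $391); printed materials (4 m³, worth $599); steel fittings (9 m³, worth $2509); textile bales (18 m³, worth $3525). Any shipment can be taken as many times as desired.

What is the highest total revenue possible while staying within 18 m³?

Density check — steel fittings 278.78, pipe sections 206.14, textile bales 195.83 are the best per m³.
2×steel fittings uses 18 of the 18 m³ and totals 5018.
Nothing else within 18 m³ beats 5018.

5018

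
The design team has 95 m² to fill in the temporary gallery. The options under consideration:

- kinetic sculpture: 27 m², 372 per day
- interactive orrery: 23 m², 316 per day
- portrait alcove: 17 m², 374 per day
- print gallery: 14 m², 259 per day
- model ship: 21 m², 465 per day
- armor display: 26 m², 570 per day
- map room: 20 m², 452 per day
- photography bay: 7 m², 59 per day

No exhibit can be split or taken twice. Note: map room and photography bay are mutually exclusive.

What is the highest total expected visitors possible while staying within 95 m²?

Density check — map room 22.60, model ship 22.14, portrait alcove 22.00 are the best per m².
Interactive orrery + portrait alcove + print gallery + model ship + map room uses 95 of the 95 m² and totals 1866.
The closest alternative, portrait alcove + model ship + armor display + map room, reaches only 1861.

1866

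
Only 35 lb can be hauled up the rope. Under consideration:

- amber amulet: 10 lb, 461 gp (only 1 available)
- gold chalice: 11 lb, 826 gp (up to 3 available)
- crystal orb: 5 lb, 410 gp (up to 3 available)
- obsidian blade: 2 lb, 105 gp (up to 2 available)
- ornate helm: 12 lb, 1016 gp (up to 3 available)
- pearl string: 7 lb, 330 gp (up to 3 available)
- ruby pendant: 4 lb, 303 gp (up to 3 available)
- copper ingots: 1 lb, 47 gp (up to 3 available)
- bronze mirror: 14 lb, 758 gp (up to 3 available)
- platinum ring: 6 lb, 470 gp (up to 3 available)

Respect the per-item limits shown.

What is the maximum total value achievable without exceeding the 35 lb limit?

By value per lb: ornate helm 84.67, crystal orb 82.00, platinum ring 78.33 lead.
A density-first pass picks 2×crystal orb + 2×ornate helm + copper ingots — 2899 at 35 lb.
Dropping crystal orb and copper ingots frees 6 lb; slotting in platinum ring (6 lb) lifts the total to 2912 at 35 lb.

2912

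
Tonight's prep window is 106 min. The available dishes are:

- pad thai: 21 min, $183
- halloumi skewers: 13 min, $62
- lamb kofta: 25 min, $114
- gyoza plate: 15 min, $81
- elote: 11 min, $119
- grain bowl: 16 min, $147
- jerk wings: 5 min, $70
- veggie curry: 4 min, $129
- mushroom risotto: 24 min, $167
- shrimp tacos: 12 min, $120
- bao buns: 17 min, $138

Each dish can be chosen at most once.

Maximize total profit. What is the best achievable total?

Density check — veggie curry 32.25, jerk wings 14.00, elote 10.82 are the best per min.
A density-first pass picks pad thai + gyoza plate + elote + grain bowl + jerk wings + veggie curry + shrimp tacos + bao buns — 987 at 101 min.
Dropping gyoza plate and jerk wings frees 20 min; slotting in mushroom risotto (24 min) lifts the total to 1003 at 105 min.

1003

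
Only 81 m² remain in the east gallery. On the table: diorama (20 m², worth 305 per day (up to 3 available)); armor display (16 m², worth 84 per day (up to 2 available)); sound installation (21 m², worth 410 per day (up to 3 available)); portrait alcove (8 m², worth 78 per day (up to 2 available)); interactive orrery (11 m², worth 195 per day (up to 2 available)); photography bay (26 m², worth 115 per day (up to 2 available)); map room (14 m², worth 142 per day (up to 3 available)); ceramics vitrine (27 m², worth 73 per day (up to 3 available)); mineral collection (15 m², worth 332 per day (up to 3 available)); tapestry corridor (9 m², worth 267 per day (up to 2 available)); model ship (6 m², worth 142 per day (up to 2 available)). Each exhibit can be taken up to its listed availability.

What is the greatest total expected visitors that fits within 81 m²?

1892

By expected visitors per m²: tapestry corridor 29.67, model ship 23.67, mineral collection 22.13 lead.
Greedy by ratio would take 3×mineral collection + 2×tapestry corridor + 2×model ship: 75 m² used, total 1814.
Dropping mineral collection frees 15 m²; slotting in sound installation (21 m²) lifts the total to 1892 at 81 m².
No other feasible combination exceeds 1892.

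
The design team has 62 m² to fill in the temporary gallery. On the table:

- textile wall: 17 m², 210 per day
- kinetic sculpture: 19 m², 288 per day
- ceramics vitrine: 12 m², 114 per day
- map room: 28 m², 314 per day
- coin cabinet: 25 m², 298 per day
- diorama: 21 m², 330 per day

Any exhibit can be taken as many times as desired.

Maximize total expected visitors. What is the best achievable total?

Ranking by ratio (expected visitors/m²): diorama 15.71, kinetic sculpture 15.16, textile wall 12.35.
The ratio ordering already packs tightly: kinetic sculpture + 2×diorama, 61 m², 948.

948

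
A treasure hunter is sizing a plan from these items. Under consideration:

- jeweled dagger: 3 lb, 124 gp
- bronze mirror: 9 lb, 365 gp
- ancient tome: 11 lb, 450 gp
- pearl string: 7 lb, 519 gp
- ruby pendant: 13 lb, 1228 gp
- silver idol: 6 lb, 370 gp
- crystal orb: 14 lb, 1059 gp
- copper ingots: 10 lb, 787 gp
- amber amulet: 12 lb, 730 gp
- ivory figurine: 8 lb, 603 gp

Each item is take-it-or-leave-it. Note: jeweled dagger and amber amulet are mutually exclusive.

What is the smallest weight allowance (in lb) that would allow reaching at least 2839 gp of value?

35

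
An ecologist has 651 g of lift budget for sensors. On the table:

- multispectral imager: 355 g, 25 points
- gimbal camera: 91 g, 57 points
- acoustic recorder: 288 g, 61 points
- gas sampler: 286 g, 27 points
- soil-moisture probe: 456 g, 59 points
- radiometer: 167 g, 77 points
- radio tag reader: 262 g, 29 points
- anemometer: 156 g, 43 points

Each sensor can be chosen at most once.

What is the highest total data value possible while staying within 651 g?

By data value per g: gimbal camera 0.63, radiometer 0.46, anemometer 0.28, acoustic recorder 0.21 lead.
A density-first pass picks gimbal camera + radiometer + anemometer — 177 at 414 g.
Dropping anemometer frees 156 g; slotting in acoustic recorder (288 g) lifts the total to 195 at 546 g.
Every other selection either busts 651 g or fails to beat 195.

195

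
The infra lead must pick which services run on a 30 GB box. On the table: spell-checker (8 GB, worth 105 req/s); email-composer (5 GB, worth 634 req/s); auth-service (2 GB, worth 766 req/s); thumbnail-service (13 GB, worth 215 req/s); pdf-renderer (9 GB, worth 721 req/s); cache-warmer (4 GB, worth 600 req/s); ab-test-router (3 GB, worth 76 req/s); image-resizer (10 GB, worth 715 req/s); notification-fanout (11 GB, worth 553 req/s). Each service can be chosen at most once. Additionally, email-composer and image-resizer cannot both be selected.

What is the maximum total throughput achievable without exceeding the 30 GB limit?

2878

Ranking by ratio (throughput/GB): auth-service 383.00, cache-warmer 150.00, email-composer 126.80, pdf-renderer 80.11.
Taking auth-service + pdf-renderer + cache-warmer + ab-test-router + image-resizer: 28 GB used, 2878 in throughput.
Next best is spell-checker + email-composer + auth-service + pdf-renderer + cache-warmer at 2826 (28 GB) — short by 52.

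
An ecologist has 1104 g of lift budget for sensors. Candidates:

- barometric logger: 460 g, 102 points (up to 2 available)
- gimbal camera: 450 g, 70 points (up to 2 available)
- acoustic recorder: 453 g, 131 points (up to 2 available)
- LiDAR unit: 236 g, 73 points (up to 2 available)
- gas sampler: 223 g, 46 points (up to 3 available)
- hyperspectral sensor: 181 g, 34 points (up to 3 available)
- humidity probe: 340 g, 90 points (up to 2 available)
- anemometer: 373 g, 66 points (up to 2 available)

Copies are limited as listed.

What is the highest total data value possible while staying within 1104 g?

Filling by ratio: acoustic recorder + 2×LiDAR unit for 277, with 179 g left unused.
Replace 2×LiDAR unit with acoustic recorder + hyperspectral sensor: the trade gains 19 net, giving 296 at 1087 g.
The spare 17 g is too small for any remaining sensor, and no exchange beats 296.

296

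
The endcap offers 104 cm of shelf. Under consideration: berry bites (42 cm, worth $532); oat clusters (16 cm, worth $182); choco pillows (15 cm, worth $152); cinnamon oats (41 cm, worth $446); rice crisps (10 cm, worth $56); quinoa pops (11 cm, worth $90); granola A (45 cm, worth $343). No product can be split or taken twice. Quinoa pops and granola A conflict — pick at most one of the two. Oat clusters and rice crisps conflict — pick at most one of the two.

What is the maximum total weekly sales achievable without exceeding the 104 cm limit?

1160

The ratio ordering already packs tightly: berry bites + oat clusters + cinnamon oats, 99 cm, 1160.
Next best is berry bites + choco pillows + cinnamon oats at 1130 (98 cm) — short by 30.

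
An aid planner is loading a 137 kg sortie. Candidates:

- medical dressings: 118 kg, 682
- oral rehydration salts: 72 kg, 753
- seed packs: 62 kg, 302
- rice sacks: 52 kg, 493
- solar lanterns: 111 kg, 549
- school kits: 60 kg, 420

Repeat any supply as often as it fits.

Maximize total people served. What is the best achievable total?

1246

By people served per kg: oral rehydration salts 10.46, rice sacks 9.48, school kits 7.00 lead.
Oral rehydration salts + rice sacks uses 124 of the 137 kg and totals 1246.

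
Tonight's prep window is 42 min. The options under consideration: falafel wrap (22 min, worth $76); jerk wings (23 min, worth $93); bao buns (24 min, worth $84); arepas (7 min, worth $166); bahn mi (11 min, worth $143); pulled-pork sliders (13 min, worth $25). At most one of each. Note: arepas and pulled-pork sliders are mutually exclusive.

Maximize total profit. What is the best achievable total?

Taking jerk wings + arepas + bahn mi: 41 min used, 402 in profit.

402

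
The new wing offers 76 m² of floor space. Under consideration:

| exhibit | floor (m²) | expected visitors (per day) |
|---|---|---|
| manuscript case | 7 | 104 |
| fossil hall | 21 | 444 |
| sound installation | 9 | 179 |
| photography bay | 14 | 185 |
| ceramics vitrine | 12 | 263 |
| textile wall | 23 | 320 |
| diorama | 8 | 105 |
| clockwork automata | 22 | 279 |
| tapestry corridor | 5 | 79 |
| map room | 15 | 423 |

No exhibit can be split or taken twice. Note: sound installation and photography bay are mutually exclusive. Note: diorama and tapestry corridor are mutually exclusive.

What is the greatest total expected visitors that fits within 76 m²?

1529

A density-first pass picks manuscript case + fossil hall + sound installation + ceramics vitrine + tapestry corridor + map room — 1492 at 69 m².
The 16 m² tied up in manuscript case and sound installation is better spent on textile wall — total rises to 1529 (76 m²).
No other feasible combination exceeds 1529.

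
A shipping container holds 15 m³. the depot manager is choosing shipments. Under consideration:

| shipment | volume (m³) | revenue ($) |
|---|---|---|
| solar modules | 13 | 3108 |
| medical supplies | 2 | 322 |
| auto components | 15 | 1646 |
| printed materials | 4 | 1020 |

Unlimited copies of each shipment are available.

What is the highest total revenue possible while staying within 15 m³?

3430

Density check — printed materials 255.00, solar modules 239.08, medical supplies 161.00 are the best per m³.
The ratio heuristic lands on medical supplies + 3×printed materials (3382) but leaves 1 m³ idle.
Dropping 3×printed materials frees 12 m³; slotting in solar modules (13 m³) lifts the total to 3430 at 15 m³.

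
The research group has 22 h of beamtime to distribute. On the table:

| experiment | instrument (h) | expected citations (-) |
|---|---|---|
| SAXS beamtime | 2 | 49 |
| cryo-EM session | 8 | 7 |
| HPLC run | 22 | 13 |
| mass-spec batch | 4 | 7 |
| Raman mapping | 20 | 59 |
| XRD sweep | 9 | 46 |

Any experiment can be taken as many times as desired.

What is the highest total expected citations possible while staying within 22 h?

539

Density check — SAXS beamtime 24.50, XRD sweep 5.11, Raman mapping 2.95, mass-spec batch 1.75 are the best per h.
Taking 11×SAXS beamtime: 22 h used, 539 in expected citations.
Nothing else within 22 h beats 539.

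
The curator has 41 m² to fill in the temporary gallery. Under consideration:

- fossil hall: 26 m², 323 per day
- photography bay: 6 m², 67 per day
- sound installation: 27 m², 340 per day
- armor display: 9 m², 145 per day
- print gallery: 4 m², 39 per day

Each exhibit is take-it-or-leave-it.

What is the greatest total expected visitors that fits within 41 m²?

535

Filling by ratio: sound installation + armor display + print gallery for 524, with 1 m² left unused.
The 31 m² tied up in sound installation and print gallery is better spent on fossil hall + photography bay — total rises to 535 (41 m²).
Runner-up sound installation + armor display + print gallery tops out at 524.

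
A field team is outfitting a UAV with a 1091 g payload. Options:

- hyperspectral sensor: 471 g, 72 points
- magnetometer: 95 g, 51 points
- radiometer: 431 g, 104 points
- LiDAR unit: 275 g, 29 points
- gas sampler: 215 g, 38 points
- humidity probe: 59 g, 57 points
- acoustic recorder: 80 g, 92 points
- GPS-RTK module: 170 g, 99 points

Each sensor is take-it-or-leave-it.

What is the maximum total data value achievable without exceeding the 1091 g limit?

441

Magnetometer + radiometer + gas sampler + humidity probe + acoustic recorder + GPS-RTK module uses 1050 of the 1091 g and totals 441.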